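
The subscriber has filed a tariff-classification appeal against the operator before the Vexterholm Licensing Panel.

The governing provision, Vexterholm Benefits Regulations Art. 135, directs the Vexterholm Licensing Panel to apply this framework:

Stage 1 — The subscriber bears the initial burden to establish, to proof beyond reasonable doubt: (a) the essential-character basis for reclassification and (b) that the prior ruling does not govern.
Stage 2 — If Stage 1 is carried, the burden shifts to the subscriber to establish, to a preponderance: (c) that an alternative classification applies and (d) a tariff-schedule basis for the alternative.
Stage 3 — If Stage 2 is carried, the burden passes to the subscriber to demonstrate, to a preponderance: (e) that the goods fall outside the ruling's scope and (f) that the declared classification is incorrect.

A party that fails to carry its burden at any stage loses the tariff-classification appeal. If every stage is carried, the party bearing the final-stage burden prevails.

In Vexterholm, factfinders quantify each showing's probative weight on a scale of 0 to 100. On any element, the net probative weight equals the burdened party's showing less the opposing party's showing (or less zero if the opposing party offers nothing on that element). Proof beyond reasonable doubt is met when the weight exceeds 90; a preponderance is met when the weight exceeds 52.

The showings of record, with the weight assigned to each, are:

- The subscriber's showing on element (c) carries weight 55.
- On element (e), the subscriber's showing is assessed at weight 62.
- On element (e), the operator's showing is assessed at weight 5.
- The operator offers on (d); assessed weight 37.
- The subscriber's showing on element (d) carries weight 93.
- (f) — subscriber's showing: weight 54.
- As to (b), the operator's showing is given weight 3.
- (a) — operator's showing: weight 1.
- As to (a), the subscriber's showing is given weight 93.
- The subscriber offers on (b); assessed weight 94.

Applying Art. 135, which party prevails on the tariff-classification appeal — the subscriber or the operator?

subscriber

Stage 1 — burden on subscriber; standard: proof beyond reasonable doubt (weight exceeds 90).
    (a): 93 − 1 = 92 > 90 [met]
    (b): 94 − 3 = 91 > 90 [met]
  Stage 1 carried; the burden remains with the subscriber.
Stage 2 — burden on subscriber; standard: a preponderance (weight exceeds 52).
    (c): 55 > 52 [met]
    (d): 93 − 37 = 56 > 52 [met]
  All elements met. The subscriber retains the burden for Stage 3.
Stage 3 — burden on subscriber; standard: a preponderance (weight exceeds 52).
    (e): 62 − 5 = 57 > 52 [met]
    (f): 54 > 52 [met]
  The subscriber carries the last stage.
All stages carried — the subscriber prevails.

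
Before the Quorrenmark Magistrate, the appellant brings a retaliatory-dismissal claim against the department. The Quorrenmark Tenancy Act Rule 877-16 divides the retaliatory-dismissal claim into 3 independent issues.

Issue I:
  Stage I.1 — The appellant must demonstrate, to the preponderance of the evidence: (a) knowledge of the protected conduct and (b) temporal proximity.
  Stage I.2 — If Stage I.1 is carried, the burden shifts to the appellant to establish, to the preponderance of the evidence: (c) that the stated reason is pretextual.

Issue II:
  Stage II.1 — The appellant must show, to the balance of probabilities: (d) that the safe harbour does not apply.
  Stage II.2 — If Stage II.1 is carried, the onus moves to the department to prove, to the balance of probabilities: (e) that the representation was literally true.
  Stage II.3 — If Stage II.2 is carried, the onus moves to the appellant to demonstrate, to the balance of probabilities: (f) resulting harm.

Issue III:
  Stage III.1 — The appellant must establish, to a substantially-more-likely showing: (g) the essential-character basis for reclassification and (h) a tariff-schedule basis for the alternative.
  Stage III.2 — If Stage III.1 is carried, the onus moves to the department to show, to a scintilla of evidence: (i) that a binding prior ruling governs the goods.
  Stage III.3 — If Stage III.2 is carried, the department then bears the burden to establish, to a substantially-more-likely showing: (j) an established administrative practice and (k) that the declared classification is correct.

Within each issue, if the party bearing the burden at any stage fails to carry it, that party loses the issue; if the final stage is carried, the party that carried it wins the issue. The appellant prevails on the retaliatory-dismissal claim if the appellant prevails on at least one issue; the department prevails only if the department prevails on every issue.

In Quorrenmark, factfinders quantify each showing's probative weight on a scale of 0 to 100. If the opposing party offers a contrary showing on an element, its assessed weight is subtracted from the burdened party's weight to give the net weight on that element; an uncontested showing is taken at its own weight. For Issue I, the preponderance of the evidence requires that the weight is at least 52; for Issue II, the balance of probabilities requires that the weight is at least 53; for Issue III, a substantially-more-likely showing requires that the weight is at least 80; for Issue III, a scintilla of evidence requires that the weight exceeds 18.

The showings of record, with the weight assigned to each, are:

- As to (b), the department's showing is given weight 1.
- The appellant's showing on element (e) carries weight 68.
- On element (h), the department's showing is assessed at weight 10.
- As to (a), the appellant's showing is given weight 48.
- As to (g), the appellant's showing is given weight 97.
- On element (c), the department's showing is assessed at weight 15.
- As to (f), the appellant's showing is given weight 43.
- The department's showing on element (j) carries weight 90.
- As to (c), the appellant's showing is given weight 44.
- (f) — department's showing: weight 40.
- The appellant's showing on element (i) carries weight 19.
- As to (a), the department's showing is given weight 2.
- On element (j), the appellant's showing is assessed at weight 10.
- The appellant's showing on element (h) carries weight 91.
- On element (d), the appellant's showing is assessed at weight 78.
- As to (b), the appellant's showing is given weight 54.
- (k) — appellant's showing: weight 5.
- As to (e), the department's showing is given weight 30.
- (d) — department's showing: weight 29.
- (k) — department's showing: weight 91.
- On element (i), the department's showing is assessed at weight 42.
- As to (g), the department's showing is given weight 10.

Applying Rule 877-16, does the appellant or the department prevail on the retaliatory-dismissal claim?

department

— Issue I —
Stage I.1 (appellant, the preponderance of the evidence, weight is at least 52): (a) net 48−2=46 < 52 — fails; (b) net 54−1=53 ≥ 52 — meets.
  The appellant does not carry Stage I.1.
The department prevails on this issue.
— Issue II —
At Stage II.1 the appellant must meet the balance of probabilities (weight is at least 53): on (d) the weight is 78 less the opposing 29 gives net 49, which does not reach 53, so (d) does not meet the standard.
  The appellant does not carry Stage II.1.
The analysis ends at Stage II.1; the department prevails on this issue.
— Issue III —
At Stage III.1 the appellant must meet a substantially-more-likely showing (weight is at least 80): on (g) the weight is 97 less the opposing 10 gives net 87, ≥ 80, so (g) meets the standard; on (h) the weight is 91 less the opposing 10 gives net 81, ≥ 80, so (h) meets the standard.
  Stage III.1 carried; the burden shifts to the department.
At Stage III.2 the department must meet a scintilla of evidence (weight exceeds 18): on (i) the weight is 42 less the opposing 19 gives net 23, which does exceed 18, so (i) meets the standard.
  Stage III.2 carried; the burden remains with the department.
At Stage III.3 the department must meet a substantially-more-likely showing (weight is at least 80): on (j) the weight is 90 less the opposing 10 gives net 80, which does reach 80, so (j) meets the standard; on (k) the weight is 91 less the opposing 5 gives net 86, ≥ 80, so (k) meets the standard.
  All elements met at the final stage.
All stages carried — the department prevails on this issue.
Per-issue: Issue I → department; Issue II → department; Issue III → department. The appellant must prevail on at least one issue; overall, the department prevails.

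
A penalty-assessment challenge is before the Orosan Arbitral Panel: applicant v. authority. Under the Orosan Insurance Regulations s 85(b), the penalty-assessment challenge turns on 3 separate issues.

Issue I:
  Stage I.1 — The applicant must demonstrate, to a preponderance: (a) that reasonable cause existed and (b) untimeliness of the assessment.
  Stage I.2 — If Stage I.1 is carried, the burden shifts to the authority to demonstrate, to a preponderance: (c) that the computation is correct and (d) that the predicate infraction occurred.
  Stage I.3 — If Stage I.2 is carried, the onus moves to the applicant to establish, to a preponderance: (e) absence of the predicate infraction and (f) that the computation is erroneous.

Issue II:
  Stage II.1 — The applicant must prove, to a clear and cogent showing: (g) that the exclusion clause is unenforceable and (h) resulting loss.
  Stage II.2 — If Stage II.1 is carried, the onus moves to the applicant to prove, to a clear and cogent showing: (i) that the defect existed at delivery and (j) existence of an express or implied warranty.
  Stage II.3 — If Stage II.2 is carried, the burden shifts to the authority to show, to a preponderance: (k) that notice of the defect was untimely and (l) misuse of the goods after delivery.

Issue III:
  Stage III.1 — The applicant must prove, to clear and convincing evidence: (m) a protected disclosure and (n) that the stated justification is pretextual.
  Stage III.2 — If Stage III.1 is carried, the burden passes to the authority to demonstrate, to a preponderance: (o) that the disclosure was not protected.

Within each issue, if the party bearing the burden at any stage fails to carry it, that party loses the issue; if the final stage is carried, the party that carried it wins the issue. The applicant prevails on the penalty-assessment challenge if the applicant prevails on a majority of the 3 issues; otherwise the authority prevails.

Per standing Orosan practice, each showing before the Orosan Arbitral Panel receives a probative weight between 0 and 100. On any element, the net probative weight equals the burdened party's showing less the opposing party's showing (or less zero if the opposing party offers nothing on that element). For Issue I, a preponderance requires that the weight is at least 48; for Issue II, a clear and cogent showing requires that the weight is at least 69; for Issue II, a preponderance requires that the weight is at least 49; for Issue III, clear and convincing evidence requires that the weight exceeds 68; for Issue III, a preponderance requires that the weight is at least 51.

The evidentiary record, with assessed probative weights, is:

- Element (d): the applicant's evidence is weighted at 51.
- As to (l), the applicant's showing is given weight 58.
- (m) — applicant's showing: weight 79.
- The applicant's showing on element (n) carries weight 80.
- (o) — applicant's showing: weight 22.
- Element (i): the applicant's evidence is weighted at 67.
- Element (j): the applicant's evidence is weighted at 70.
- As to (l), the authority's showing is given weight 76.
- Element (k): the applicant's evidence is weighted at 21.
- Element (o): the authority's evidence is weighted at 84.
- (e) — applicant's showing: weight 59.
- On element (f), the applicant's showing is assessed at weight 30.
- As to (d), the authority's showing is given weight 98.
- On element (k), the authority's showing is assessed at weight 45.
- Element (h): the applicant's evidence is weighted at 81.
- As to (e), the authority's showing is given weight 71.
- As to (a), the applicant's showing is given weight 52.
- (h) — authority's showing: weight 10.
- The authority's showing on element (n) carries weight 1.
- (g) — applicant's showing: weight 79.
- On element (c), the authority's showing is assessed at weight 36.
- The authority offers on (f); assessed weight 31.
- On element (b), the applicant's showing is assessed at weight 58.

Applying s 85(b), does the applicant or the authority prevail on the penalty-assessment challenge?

— Issue I —
Stage I.1 — burden on applicant; standard: a preponderance (weight is at least 48).
    (a): 52 ≥ 48 [met]
    (b): 58 ≥ 48 [met]
  The applicant carries Stage I.1; the authority now bears the burden.
Stage I.2 — burden on authority; standard: a preponderance (weight is at least 48).
    (c): 36 < 48 [not met]
    (d): 98 − 51 = 47 < 48 [not met]
  The authority does not carry Stage I.2.
So the applicant prevails on this issue.
— Issue II —
Stage II.1 — burden on applicant; standard: a clear and cogent showing (weight is at least 69).
    (g): 79 ≥ 69 [met]
    (h): 81 − 10 = 71 ≥ 69 [met]
  All elements met. The applicant retains the burden for Stage II.2.
Stage II.2 — burden on applicant; standard: a clear and cogent showing (weight is at least 69).
    (i): 67 < 69 [not met]
    (j): 70 ≥ 69 [met]
  Not every element is met, so the applicant fails to carry Stage II.2.
The analysis ends at Stage II.2; the authority prevails on this issue.
— Issue III —
At Stage III.1 the applicant must meet clear and convincing evidence (weight exceeds 68): on (m) the weight is 79, > 68, so (m) meets the standard; on (n) the weight is 80 less the opposing 1 gives net 79, > 68, so (n) meets the standard.
  All elements met. The burden passes to the authority.
At Stage III.2 the authority must meet a preponderance (weight is at least 51): on (o) the weight is 84 less the opposing 22 gives net 62, which does reach 51, so (o) meets the standard.
  Stage III.2 carried; the final stage is satisfied.
All stages carried — the authority prevails on this issue.
Per-issue: Issue I → applicant; Issue II → authority; Issue III → authority. The applicant must prevail on a majority of issues; overall, the authority prevails.

authority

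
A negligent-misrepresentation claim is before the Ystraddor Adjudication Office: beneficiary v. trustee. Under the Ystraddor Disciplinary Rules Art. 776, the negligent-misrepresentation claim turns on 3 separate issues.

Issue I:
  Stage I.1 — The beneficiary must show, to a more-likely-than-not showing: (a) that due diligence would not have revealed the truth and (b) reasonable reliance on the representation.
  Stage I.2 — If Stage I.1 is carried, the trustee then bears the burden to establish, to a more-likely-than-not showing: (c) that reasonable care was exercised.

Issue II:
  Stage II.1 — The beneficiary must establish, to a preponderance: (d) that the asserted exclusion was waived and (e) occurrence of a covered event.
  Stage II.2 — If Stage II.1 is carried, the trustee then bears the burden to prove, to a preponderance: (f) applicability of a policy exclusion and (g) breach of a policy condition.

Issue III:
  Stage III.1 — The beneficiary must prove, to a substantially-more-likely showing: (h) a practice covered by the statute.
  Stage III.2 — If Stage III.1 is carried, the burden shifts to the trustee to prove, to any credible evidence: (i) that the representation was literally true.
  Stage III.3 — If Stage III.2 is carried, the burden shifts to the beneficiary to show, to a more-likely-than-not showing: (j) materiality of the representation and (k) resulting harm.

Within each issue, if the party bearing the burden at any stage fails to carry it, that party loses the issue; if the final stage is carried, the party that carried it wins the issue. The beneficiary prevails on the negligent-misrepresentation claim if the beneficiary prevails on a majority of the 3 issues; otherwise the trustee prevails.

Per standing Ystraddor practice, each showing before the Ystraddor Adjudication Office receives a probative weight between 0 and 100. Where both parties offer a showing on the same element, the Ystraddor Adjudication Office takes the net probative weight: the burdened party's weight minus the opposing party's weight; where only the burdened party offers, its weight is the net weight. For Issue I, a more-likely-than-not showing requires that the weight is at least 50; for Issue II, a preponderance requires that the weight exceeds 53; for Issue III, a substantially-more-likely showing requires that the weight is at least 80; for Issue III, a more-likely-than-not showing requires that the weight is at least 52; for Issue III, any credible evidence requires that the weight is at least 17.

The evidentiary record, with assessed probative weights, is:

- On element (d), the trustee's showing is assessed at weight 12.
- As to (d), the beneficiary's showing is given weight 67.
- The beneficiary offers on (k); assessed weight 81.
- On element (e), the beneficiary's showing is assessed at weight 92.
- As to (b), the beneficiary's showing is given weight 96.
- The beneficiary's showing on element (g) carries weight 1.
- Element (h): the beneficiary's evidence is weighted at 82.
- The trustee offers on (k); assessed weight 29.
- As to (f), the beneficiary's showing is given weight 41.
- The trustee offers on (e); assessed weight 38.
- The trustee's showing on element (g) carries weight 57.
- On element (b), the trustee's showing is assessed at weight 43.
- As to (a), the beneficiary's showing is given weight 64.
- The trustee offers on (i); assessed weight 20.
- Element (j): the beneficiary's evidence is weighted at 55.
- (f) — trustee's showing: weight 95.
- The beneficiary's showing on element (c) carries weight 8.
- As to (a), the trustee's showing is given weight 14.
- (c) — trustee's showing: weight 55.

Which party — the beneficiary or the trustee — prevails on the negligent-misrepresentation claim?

beneficiary

— Issue I —
At Stage I.1 the beneficiary must meet a more-likely-than-not showing (weight is at least 50): on (a) the weight is 64 less the opposing 14 gives net 50, ≥ 50, so (a) meets the standard; on (b) the weight is 96 less the opposing 43 gives net 53, which does reach 50, so (b) meets the standard.
  All elements met. The burden passes to the trustee.
At Stage I.2 the trustee must meet a more-likely-than-not showing (weight is at least 50): on (c) the weight is 55 less the opposing 8 gives net 47, < 50, so (c) does not meet the standard.
  Not every element is met, so the trustee fails to carry Stage I.2.
The beneficiary prevails on this issue.
— Issue II —
Stage II.1 (beneficiary, a preponderance, weight exceeds 53): (d) net 67−12=55 > 53 — meets; (e) net 92−38=54 > 53 — meets.
  All elements met. The burden passes to the trustee.
Stage II.2 (trustee, a preponderance, weight exceeds 53): (f) net 95−41=54 > 53 — meets; (g) net 57−1=56 > 53 — meets.
  Stage II.2 carried; the final stage is satisfied.
All stages carried — the trustee prevails on this issue.
— Issue III —
Stage III.1 — burden on beneficiary; standard: a substantially-more-likely showing (weight is at least 80).
    (h): 82 ≥ 80 [met]
  Stage III.1 carried; the burden shifts to the trustee.
Stage III.2 — burden on trustee; standard: any credible evidence (weight is at least 17).
    (i): 20 ≥ 17 [met]
  The trustee carries Stage III.2; the beneficiary now bears the burden.
Stage III.3 — burden on beneficiary; standard: a more-likely-than-not showing (weight is at least 52).
    (j): 55 ≥ 52 [met]
    (k): 81 − 29 = 52 ≥ 52 [met]
  All elements met at the final stage.
All stages carried — the beneficiary prevails on this issue.
Per-issue: Issue I → beneficiary; Issue II → trustee; Issue III → beneficiary. The beneficiary must prevail on a majority of issues; overall, the beneficiary prevails.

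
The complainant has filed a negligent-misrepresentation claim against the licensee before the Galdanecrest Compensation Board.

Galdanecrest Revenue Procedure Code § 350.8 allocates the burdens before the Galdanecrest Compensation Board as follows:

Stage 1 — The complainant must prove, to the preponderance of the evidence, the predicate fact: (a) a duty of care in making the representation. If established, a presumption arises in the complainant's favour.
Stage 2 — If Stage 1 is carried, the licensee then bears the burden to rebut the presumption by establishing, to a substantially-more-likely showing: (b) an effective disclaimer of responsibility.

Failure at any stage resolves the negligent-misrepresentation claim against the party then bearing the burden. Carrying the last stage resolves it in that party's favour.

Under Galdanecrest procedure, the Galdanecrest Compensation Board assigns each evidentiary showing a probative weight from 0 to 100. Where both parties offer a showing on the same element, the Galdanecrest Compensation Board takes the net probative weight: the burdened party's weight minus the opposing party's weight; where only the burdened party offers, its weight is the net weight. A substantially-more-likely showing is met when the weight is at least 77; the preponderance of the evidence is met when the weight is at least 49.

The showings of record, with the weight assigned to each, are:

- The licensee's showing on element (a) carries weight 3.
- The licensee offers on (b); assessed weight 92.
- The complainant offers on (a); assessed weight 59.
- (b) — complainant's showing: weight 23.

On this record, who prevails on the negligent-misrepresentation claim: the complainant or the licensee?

complainant

At Stage 1 the complainant must meet the preponderance of the evidence (weight is at least 49): on (a) the weight is 59 less the opposing 3 gives net 56, which does reach 49, so (a) meets the standard.
  Stage 1 carried; the burden shifts to the licensee.
At Stage 2 the licensee must meet a substantially-more-likely showing (weight is at least 77): on (b) the weight is 92 less the opposing 23 gives net 69, < 77, so (b) does not meet the standard.
  Not every element is met, so the licensee fails to carry Stage 2.
The complainant prevails.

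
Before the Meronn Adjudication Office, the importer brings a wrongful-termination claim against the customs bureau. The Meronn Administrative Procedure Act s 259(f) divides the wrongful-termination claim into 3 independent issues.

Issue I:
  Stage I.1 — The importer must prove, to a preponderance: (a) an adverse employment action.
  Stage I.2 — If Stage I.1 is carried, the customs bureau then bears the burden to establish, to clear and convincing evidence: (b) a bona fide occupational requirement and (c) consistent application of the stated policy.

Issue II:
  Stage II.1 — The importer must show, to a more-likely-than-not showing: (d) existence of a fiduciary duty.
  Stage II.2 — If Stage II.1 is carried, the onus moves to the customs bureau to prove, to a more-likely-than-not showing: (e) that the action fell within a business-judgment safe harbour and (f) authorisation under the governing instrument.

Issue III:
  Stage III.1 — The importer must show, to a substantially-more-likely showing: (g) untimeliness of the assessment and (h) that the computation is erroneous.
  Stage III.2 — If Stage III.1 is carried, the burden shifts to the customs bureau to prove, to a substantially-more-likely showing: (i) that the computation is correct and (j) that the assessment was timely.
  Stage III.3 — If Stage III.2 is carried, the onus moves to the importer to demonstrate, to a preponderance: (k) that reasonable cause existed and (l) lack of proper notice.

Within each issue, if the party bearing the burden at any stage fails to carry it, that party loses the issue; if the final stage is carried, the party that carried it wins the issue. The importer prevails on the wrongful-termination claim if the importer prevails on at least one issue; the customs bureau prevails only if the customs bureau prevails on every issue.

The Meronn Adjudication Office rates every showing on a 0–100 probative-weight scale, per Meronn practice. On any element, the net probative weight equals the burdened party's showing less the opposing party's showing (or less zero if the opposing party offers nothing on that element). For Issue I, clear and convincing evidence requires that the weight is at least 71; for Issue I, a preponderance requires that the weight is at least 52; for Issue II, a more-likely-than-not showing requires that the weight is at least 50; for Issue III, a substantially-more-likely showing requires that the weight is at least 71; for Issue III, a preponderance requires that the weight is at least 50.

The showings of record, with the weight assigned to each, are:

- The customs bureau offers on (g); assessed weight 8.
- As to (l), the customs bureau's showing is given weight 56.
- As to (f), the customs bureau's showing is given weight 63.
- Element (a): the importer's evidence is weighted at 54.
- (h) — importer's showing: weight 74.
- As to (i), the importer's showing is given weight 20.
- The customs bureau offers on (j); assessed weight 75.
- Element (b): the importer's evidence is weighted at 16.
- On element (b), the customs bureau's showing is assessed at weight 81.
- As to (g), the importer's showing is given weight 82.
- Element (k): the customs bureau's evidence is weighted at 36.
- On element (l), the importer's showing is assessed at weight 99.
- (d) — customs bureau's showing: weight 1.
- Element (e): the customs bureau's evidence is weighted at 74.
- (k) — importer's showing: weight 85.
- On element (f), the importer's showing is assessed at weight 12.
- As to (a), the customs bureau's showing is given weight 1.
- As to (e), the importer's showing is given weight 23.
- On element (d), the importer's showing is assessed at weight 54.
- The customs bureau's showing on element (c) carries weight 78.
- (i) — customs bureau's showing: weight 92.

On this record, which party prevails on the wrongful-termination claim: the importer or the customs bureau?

importer

— Issue I —
Stage I.1 (importer, a preponderance, weight is at least 52): (a) net 54−1=53 ≥ 52 — meets.
  Stage I.1 carried; the burden shifts to the customs bureau.
Stage I.2 (customs bureau, clear and convincing evidence, weight is at least 71): (b) net 81−16=65 < 71 — fails; (c) 78 ≥ 71 — meets.
  The customs bureau does not carry Stage I.2.
The analysis ends at Stage I.2; the importer prevails on this issue.
— Issue II —
Stage II.1 (importer, a more-likely-than-not showing, weight is at least 50): (d) net 54−1=53 ≥ 50 — meets.
  The importer carries Stage II.1; the customs bureau now bears the burden.
Stage II.2 (customs bureau, a more-likely-than-not showing, weight is at least 50): (e) net 74−23=51 ≥ 50 — meets; (f) net 63−12=51 ≥ 50 — meets.
  Stage II.2 carried; the final stage is satisfied.
With every stage satisfied, the customs bureau prevails on this issue.
— Issue III —
Stage III.1 — burden on importer; standard: a substantially-more-likely showing (weight is at least 71).
    (g): 82 − 8 = 74 ≥ 71 [met]
    (h): 74 ≥ 71 [met]
  Stage III.1 carried; the burden shifts to the customs bureau.
Stage III.2 — burden on customs bureau; standard: a substantially-more-likely showing (weight is at least 71).
    (i): 92 − 20 = 72 ≥ 71 [met]
    (j): 75 ≥ 71 [met]
  Stage III.2 carried; the burden shifts to the importer.
Stage III.3 — burden on importer; standard: a preponderance (weight is at least 50).
    (k): 85 − 36 = 49 < 50 [not met]
    (l): 99 − 56 = 43 < 50 [not met]
  Stage III.3 not carried; the importer fails its burden.
The customs bureau prevails on this issue.
Per-issue: Issue I → importer; Issue II → customs bureau; Issue III → customs bureau. The importer must prevail on at least one issue; overall, the importer prevails.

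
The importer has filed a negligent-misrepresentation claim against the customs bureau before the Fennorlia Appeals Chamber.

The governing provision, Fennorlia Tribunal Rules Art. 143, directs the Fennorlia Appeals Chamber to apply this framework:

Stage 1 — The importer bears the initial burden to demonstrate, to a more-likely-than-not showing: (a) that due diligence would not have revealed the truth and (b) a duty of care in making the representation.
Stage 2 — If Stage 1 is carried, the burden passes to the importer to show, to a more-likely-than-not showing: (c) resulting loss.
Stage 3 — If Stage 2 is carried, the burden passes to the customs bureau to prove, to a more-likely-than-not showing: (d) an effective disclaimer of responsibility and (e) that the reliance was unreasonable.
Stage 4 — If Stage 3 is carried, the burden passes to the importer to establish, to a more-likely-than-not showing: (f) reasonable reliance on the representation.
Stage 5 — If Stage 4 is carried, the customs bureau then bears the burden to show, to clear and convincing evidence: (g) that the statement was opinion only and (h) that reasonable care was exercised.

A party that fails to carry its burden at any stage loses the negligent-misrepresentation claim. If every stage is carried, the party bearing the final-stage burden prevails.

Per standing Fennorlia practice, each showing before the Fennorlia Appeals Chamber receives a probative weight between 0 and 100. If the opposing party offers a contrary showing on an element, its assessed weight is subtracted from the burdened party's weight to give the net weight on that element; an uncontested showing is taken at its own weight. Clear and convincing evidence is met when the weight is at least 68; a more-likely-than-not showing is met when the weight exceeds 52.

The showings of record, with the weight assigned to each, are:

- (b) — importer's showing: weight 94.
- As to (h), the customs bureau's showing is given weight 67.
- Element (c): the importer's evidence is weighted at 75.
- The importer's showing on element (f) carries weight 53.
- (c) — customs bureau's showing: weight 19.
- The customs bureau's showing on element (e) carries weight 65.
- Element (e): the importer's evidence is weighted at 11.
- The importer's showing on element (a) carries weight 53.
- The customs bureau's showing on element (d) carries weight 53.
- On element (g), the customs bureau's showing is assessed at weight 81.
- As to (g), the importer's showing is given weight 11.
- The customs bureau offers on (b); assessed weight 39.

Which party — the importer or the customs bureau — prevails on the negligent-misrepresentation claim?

importer

At Stage 1 the importer must meet a more-likely-than-not showing (weight exceeds 52): on (a) the weight is 53, > 52, so (a) meets the standard; on (b) the weight is 94 less the opposing 39 gives net 55, > 52, so (b) meets the standard.
  Stage 1 is satisfied; the importer continues to bear the burden.
At Stage 2 the importer must meet a more-likely-than-not showing (weight exceeds 52): on (c) the weight is 75 less the opposing 19 gives net 56, > 52, so (c) meets the standard.
  The importer carries Stage 2; the customs bureau now bears the burden.
At Stage 3 the customs bureau must meet a more-likely-than-not showing (weight exceeds 52): on (d) the weight is 53, which does exceed 52, so (d) meets the standard; on (e) the weight is 65 less the opposing 11 gives net 54, which does exceed 52, so (e) meets the standard.
  Stage 3 is satisfied; the onus moves to the importer.
At Stage 4 the importer must meet a more-likely-than-not showing (weight exceeds 52): on (f) the weight is 53, > 52, so (f) meets the standard.
  Stage 4 carried; the burden shifts to the customs bureau.
At Stage 5 the customs bureau must meet clear and convincing evidence (weight is at least 68): on (g) the weight is 81 less the opposing 11 gives net 70, which does reach 68, so (g) meets the standard; on (h) the weight is 67, < 68, so (h) does not meet the standard.
  The customs bureau does not carry Stage 5.
The analysis ends at Stage 5; the importer prevails.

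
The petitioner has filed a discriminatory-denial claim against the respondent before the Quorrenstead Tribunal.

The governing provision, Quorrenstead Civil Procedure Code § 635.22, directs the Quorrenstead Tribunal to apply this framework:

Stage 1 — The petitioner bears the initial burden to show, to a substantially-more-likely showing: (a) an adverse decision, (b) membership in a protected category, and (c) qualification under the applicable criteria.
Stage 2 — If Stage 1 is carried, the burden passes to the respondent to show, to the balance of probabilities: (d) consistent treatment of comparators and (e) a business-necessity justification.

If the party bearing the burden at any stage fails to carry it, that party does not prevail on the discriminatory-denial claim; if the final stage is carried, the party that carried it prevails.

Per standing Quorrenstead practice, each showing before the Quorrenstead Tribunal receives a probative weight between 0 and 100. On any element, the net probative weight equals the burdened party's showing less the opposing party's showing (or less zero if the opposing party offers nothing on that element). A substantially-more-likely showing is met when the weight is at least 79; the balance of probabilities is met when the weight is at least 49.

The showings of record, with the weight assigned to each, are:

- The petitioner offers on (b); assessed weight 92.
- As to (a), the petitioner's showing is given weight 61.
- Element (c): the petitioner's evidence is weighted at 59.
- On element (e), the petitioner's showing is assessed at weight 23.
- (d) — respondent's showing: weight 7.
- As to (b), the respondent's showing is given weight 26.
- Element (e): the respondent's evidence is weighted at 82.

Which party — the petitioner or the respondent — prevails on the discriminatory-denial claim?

Stage 1 — burden on petitioner; standard: a substantially-more-likely showing (weight is at least 79).
    (a): 61 < 79 [not met]
    (b): 92 − 26 = 66 < 79 [not met]
    (c): 59 < 79 [not met]
  Not every element is met, so the petitioner fails to carry Stage 1.
The respondent prevails.

respondent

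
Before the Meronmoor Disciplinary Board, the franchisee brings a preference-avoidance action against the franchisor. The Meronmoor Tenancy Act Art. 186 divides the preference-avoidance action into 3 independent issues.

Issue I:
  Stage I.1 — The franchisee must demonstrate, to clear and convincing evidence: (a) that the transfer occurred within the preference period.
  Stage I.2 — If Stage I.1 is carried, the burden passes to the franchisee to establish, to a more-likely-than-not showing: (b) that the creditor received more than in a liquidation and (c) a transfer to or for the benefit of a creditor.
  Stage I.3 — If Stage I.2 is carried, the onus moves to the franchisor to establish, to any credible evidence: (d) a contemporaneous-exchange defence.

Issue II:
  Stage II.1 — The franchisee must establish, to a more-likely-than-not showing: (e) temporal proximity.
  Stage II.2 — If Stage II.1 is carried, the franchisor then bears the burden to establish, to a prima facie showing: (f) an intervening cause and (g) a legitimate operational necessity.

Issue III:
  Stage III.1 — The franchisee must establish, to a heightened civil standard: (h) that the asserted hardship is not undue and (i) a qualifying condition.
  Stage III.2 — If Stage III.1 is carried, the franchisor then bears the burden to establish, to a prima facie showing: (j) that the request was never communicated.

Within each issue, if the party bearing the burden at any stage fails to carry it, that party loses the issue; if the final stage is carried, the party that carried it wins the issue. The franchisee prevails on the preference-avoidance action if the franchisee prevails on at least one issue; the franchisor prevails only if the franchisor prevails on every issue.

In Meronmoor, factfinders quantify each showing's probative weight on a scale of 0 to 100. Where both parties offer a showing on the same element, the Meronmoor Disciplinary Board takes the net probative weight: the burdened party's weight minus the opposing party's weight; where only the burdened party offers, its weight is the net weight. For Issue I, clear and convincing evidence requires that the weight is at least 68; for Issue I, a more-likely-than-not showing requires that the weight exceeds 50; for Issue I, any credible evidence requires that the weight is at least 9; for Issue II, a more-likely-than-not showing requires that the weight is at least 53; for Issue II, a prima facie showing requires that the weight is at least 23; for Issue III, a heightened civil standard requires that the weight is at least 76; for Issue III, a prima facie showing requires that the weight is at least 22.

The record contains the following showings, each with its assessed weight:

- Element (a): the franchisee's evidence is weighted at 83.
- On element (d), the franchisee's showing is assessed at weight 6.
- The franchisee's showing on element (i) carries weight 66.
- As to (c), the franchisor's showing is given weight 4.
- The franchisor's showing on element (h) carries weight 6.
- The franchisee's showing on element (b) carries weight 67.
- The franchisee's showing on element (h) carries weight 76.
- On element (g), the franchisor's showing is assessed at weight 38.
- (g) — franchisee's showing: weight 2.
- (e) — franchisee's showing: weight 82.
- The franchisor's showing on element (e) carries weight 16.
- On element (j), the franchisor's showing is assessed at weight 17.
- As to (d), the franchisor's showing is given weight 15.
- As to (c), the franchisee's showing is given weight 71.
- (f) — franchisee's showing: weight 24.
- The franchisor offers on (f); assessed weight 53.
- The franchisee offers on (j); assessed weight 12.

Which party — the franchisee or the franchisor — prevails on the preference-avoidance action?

— Issue I —
Stage I.1 — burden on franchisee; standard: clear and convincing evidence (weight is at least 68).
    (a): 83 ≥ 68 [met]
  All elements met. The franchisee retains the burden for Stage I.2.
Stage I.2 — burden on franchisee; standard: a more-likely-than-not showing (weight exceeds 50).
    (b): 67 > 50 [met]
    (c): 71 − 4 = 67 > 50 [met]
  All elements met. The burden passes to the franchisor.
Stage I.3 — burden on franchisor; standard: any credible evidence (weight is at least 9).
    (d): 15 − 6 = 9 ≥ 9 [met]
  Stage I.3 carried; the final stage is satisfied.
All stages carried — the franchisor prevails on this issue.
— Issue II —
At Stage II.1 the franchisee must meet a more-likely-than-not showing (weight is at least 53): on (e) the weight is 82 less the opposing 16 gives net 66, which does reach 53, so (e) meets the standard.
  Stage II.1 carried; the burden shifts to the franchisor.
At Stage II.2 the franchisor must meet a prima facie showing (weight is at least 23): on (f) the weight is 53 less the opposing 24 gives net 29, which does reach 23, so (f) meets the standard; on (g) the weight is 38 less the opposing 2 gives net 36, ≥ 23, so (g) meets the standard.
  Stage II.2 carried; the final stage is satisfied.
With every stage satisfied, the franchisor prevails on this issue.
— Issue III —
At Stage III.1 the franchisee must meet a heightened civil standard (weight is at least 76): on (h) the weight is 76 less the opposing 6 gives net 70, which does not reach 76, so (h) does not meet the standard; on (i) the weight is 66, which does not reach 76, so (i) does not meet the standard.
  Stage III.1 not carried; the franchisee fails its burden.
The franchisor prevails on this issue.
Per-issue: Issue I → franchisor; Issue II → franchisor; Issue III → franchisor. The franchisee must prevail on at least one issue; overall, the franchisor prevails.

franchisor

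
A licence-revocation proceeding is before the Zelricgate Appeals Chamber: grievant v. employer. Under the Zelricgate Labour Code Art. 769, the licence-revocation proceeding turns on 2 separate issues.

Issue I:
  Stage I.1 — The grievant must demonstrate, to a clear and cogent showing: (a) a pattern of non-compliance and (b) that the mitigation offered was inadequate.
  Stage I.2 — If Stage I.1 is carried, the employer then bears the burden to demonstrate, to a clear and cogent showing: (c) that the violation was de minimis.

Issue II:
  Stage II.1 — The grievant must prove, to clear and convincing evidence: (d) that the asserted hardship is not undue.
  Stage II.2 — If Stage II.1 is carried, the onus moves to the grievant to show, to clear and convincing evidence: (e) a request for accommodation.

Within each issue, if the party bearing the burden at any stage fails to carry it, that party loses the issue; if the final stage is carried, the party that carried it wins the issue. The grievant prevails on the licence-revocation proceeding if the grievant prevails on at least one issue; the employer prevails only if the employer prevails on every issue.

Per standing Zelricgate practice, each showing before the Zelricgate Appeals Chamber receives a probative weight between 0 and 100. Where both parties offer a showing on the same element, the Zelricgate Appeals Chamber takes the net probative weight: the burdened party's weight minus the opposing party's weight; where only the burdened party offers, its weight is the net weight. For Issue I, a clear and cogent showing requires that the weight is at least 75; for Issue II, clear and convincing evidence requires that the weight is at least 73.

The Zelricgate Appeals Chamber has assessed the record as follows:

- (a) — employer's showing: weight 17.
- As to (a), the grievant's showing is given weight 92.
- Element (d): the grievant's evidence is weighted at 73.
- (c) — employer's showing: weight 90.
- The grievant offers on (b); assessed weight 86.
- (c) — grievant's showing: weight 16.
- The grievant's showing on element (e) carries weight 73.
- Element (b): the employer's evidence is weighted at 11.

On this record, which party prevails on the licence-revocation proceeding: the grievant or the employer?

grievant

— Issue I —
At Stage I.1 the grievant must meet a clear and cogent showing (weight is at least 75): on (a) the weight is 92 less the opposing 17 gives net 75, which does reach 75, so (a) meets the standard; on (b) the weight is 86 less the opposing 11 gives net 75, ≥ 75, so (b) meets the standard.
  Stage I.1 is satisfied; the onus moves to the employer.
At Stage I.2 the employer must meet a clear and cogent showing (weight is at least 75): on (c) the weight is 90 less the opposing 16 gives net 74, which does not reach 75, so (c) does not meet the standard.
  Stage I.2 not carried; the employer fails its burden.
So the grievant prevails on this issue.
— Issue II —
Stage II.1 — burden on grievant; standard: clear and convincing evidence (weight is at least 73).
    (d): 73 ≥ 73 [met]
  All elements met. The grievant retains the burden for Stage II.2.
Stage II.2 — burden on grievant; standard: clear and convincing evidence (weight is at least 73).
    (e): 73 ≥ 73 [met]
  Stage II.2 carried; the final stage is satisfied.
Every stage carried; the grievant prevails on this issue.
Per-issue: Issue I → grievant; Issue II → grievant. The grievant must prevail on at least one issue; overall, the grievant prevails.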